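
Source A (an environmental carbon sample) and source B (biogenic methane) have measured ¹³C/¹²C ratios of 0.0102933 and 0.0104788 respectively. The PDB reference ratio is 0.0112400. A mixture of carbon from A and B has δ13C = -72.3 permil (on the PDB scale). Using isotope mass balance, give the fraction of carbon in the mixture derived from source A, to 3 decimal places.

δ_A = (0.0102933/0.0112400 − 1)×1000 = (0.915774 − 1)×1000 = -84.226 permil
δ_B = (0.0104788/0.0112400 − 1)×1000 = (0.932278 − 1)×1000 = -67.722 permil
f_A = (δ_mix − δ_B)/(δ_A − δ_B) = (-72.3 − (-67.722))/(-84.226 − (-67.722))
f_A = -4.578 / -16.504 = 0.2774

0.277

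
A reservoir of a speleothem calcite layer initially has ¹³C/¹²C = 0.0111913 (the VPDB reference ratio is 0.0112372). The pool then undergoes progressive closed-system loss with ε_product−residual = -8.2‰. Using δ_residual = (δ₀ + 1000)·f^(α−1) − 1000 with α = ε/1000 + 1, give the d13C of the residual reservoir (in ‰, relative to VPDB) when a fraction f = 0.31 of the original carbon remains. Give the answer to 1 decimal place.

5.5‰

δ₀ = (0.0111913/0.0112372 − 1)×1000 = (0.995915 − 1)×1000 = -4.085‰
α − 1 = ε/1000 = -0.0082
f^(α−1) = 0.31^(-0.0082) = 1.009650
δ_res = (-4.085 + 1000) × 1.009650 − 1000 = 1005.526 − 1000 = 5.53‰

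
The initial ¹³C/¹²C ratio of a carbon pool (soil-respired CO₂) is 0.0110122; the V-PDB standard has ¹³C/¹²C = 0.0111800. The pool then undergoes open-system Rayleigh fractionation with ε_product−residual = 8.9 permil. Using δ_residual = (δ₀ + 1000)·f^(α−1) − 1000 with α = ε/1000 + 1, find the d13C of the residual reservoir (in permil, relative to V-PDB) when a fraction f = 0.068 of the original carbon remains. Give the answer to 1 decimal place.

-38.3 permil

δ₀ = (0.0110122/0.0111800 − 1)×1000 = (0.984991 − 1)×1000 = -15.009 permil
α − 1 = ε/1000 = 0.0089
f^(α−1) = 0.068^(0.0089) = 0.976359
δ_res = (-15.009 + 1000) × 0.976359 − 1000 = 961.704 − 1000 = -38.30 permil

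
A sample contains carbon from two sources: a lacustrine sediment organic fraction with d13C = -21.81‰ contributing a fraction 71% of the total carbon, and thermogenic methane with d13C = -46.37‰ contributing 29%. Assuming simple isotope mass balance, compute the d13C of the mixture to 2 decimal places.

δ_mix = f_A·δ_A + f_B·δ_B
δ_mix = 0.71 × (-21.81) + 0.29 × (-46.37)
δ_mix = -15.485 + -13.447 = -28.932‰

-28.93‰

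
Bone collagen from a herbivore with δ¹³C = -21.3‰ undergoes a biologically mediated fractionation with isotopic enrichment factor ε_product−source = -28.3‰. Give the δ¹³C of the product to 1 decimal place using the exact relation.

Exactly, δ_product = (δ_source + 1000)·(ε/1000 + 1) − 1000.
δ_product = (-21.3 + 1000) × (-28.3/1000 + 1) − 1000
δ_product = -49.00‰

-49.0‰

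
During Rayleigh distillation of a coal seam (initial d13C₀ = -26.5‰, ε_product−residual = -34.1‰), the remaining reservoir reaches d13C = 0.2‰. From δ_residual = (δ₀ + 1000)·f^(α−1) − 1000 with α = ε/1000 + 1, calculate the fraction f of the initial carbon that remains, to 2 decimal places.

0.45

α − 1 = ε/1000 = -0.0341
(δ_res + 1000)/(δ₀ + 1000) = (0.2 + 1000)/(-26.5 + 1000) = 1000.2/973.5 = 1.027427
f = 1.027427^(1/-0.0341) = exp(ln(1.027427)/-0.0341) = exp(0.02706/-0.0341)
f = exp(-0.7935) = 0.4523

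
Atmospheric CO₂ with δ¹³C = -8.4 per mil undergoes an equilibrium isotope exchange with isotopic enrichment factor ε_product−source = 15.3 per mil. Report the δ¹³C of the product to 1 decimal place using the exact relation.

To first order, δ_product ≈ δ_source + ε = 6.9 per mil.
Exactly, δ_product = (δ_source + 1000)·(ε/1000 + 1) − 1000.
δ_product = (-8.4 + 1000) × (15.3/1000 + 1) − 1000
δ_product = 6.77 per mil

6.8 per mil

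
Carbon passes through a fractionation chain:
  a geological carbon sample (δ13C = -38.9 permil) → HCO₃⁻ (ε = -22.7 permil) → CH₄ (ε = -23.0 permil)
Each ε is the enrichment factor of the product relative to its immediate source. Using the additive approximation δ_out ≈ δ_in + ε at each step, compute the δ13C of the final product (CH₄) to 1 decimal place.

step 1: δ ≈ -38.9 + (-22.7) = -61.6 permil
step 2: δ ≈ -61.6 + (-23.0) = -84.6 permil

-84.6 permil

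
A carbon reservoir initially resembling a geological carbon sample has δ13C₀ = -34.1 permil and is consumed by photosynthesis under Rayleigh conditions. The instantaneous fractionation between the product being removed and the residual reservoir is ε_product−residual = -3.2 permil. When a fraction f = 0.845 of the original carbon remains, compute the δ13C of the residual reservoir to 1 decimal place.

-33.6 permil

Rayleigh residual: δ_res = (δ₀ + 1000)·f^(α−1) − 1000
α = ε/1000 + 1 = 0.99680, so α − 1 = -0.00320
f^(α−1) = 0.845^(-0.00320) = 1.000539
δ_res = (-34.1 + 1000) × 1.000539 − 1000 = 966.421 − 1000 = -33.58 permil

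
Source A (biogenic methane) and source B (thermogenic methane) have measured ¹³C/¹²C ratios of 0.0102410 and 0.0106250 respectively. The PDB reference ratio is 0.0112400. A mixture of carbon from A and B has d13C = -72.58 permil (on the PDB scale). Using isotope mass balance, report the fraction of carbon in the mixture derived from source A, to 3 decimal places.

0.523

δ_A = (0.0102410/0.0112400 − 1)×1000 = (0.911121 − 1)×1000 = -88.879 permil
δ_B = (0.0106250/0.0112400 − 1)×1000 = (0.945285 − 1)×1000 = -54.715 permil
f_A = (δ_mix − δ_B)/(δ_A − δ_B) = (-72.58 − (-54.715))/(-88.879 − (-54.715))
f_A = -17.865 / -34.164 = 0.5229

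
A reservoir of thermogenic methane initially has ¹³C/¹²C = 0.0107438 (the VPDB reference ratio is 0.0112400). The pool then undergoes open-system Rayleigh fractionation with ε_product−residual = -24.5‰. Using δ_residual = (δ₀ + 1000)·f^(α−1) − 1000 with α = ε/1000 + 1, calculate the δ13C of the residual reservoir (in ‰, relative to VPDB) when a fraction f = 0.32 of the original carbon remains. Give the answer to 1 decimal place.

-17.1‰

δ₀ = (0.0107438/0.0112400 − 1)×1000 = (0.955854 − 1)×1000 = -44.146‰
α − 1 = ε/1000 = -0.0245
f^(α−1) = 0.32^(-0.0245) = 1.028309
δ_res = (-44.146 + 1000) × 1.028309 − 1000 = 982.914 − 1000 = -17.09‰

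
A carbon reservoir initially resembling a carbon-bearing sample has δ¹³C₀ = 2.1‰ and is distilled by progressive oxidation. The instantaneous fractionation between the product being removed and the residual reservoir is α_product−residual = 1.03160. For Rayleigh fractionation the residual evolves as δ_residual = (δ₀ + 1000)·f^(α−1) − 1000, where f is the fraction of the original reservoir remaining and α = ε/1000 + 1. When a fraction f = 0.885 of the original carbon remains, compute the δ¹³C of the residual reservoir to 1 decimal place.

Rayleigh residual: δ_res = (δ₀ + 1000)·f^(α−1) − 1000
α − 1 = 0.03160
f^(α−1) = 0.885^(0.03160) = 0.996147
δ_res = (2.1 + 1000) × 0.996147 − 1000 = 998.239 − 1000 = -1.76‰

-1.8‰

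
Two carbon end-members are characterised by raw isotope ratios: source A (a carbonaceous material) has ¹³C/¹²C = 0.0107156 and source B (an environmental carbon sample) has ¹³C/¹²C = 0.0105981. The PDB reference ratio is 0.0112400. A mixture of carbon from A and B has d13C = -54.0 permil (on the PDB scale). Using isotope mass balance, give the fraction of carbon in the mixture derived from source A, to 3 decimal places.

δ_A = (0.0107156/0.0112400 − 1)×1000 = (0.953345 − 1)×1000 = -46.655 permil
δ_B = (0.0105981/0.0112400 − 1)×1000 = (0.942891 − 1)×1000 = -57.109 permil
f_A = (δ_mix − δ_B)/(δ_A − δ_B) = (-54.0 − (-57.109))/(-46.655 − (-57.109))
f_A = 3.109 / 10.454 = 0.2974

0.297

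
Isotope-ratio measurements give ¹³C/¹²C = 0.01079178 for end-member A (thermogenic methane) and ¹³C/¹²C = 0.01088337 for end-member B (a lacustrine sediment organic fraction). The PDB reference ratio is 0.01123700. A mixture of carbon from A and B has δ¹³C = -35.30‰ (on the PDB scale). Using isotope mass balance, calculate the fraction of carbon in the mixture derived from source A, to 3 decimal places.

0.470

δ_A = (0.01079178/0.01123700 − 1)×1000 = (0.960379 − 1)×1000 = -39.621‰
δ_B = (0.01088337/0.01123700 − 1)×1000 = (0.968530 − 1)×1000 = -31.470‰
f_A = (δ_mix − δ_B)/(δ_A − δ_B) = (-35.30 − (-31.470))/(-39.621 − (-31.470))
f_A = -3.830 / -8.151 = 0.4699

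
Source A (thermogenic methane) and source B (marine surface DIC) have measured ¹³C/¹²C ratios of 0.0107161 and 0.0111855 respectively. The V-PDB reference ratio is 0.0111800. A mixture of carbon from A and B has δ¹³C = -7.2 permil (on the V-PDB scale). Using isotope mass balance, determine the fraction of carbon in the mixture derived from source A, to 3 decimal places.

δ_A = (0.0107161/0.0111800 − 1)×1000 = (0.958506 − 1)×1000 = -41.494 permil
δ_B = (0.0111855/0.0111800 − 1)×1000 = (1.000492 − 1)×1000 = 0.492 permil
f_A = (δ_mix − δ_B)/(δ_A − δ_B) = (-7.2 − (0.492))/(-41.494 − (0.492))
f_A = -7.692 / -41.986 = 0.1832

0.183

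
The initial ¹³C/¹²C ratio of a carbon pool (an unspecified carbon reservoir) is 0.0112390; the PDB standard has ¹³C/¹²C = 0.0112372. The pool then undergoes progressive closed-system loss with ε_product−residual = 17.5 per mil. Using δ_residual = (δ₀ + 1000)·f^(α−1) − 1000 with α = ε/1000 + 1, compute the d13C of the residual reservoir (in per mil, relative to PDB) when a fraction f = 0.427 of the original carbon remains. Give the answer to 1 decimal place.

δ₀ = (0.0112390/0.0112372 − 1)×1000 = (1.000160 − 1)×1000 = 0.160 per mil
α − 1 = ε/1000 = 0.0175
f^(α−1) = 0.427^(0.0175) = 0.985218
δ_res = (0.160 + 1000) × 0.985218 − 1000 = 985.376 − 1000 = -14.62 per mil

-14.6 per mil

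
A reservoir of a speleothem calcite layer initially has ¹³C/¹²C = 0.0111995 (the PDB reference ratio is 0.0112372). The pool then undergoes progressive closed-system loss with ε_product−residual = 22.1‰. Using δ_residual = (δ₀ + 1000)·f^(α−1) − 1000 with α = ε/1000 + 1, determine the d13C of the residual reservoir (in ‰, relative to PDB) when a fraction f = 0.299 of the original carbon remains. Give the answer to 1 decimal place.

δ₀ = (0.0111995/0.0112372 − 1)×1000 = (0.996645 − 1)×1000 = -3.355‰
α − 1 = ε/1000 = 0.0221
f^(α−1) = 0.299^(0.0221) = 0.973671
δ_res = (-3.355 + 1000) × 0.973671 − 1000 = 970.405 − 1000 = -29.60‰

-29.6‰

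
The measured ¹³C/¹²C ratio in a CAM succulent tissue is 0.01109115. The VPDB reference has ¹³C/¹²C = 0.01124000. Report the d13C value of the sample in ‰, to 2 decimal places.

d13C = (R_sample / R_standard − 1) × 1000
R_sample / R_standard = 0.01109115 / 0.01124000 = 0.986757
d13C = (0.986757 − 1) × 1000 = -13.243‰

-13.24‰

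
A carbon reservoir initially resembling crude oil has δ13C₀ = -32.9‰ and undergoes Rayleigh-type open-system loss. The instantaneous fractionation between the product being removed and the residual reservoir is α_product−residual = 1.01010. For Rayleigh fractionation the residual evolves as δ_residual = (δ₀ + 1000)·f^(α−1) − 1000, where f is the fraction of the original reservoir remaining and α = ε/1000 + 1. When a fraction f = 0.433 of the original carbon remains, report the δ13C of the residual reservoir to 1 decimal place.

Rayleigh residual: δ_res = (δ₀ + 1000)·f^(α−1) − 1000
α − 1 = 0.01010
f^(α−1) = 0.433^(0.01010) = 0.991582
δ_res = (-32.9 + 1000) × 0.991582 − 1000 = 958.959 − 1000 = -41.04‰

-41.0‰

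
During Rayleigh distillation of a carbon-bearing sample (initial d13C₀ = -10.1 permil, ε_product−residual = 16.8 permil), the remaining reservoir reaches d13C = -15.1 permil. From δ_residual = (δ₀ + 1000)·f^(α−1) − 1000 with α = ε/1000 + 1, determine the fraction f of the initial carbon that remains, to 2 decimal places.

0.74

α − 1 = ε/1000 = 0.0168
(δ_res + 1000)/(δ₀ + 1000) = (-15.1 + 1000)/(-10.1 + 1000) = 984.9/989.9 = 0.994949
f = 0.994949^(1/0.0168) = exp(ln(0.994949)/0.0168) = exp(-0.00506/0.0168)
f = exp(-0.3014) = 0.7398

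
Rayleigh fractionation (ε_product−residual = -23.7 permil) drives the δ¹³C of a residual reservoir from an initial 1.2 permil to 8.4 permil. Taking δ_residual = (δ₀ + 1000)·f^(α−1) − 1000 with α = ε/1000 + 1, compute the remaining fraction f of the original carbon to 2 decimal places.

0.74

α − 1 = ε/1000 = -0.0237
(δ_res + 1000)/(δ₀ + 1000) = (8.4 + 1000)/(1.2 + 1000) = 1008.4/1001.2 = 1.007191
f = 1.007191^(1/-0.0237) = exp(ln(1.007191)/-0.0237) = exp(0.00717/-0.0237)
f = exp(-0.3023) = 0.7391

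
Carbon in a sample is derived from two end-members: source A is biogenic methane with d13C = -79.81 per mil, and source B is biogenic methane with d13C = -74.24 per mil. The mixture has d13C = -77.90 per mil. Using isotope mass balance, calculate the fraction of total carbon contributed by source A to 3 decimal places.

δ_mix = f_A·δ_A + (1 − f_A)·δ_B  ⇒  f_A = (δ_mix − δ_B)/(δ_A − δ_B)
f_A = (-77.90 − (-74.24)) / (-79.81 − (-74.24))
f_A = -3.66 / -5.57 = 0.6571

0.657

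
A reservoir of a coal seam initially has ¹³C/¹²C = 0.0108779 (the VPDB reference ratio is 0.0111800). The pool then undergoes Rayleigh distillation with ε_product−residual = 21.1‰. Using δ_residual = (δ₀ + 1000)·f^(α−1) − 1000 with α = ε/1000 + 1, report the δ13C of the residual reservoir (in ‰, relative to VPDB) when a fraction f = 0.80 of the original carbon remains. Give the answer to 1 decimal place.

-31.6‰

δ₀ = (0.0108779/0.0111800 − 1)×1000 = (0.972979 − 1)×1000 = -27.021‰
α − 1 = ε/1000 = 0.0211
f^(α−1) = 0.80^(0.0211) = 0.995303
δ_res = (-27.021 + 1000) × 0.995303 − 1000 = 968.408 − 1000 = -31.59‰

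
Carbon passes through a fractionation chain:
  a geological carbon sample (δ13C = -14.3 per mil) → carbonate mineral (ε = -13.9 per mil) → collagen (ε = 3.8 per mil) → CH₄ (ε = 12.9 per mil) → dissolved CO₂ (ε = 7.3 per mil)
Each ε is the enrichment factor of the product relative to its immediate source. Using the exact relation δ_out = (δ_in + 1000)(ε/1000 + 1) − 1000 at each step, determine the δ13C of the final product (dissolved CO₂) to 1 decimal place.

step 1: δ = (-14.30 + 1000)·(-13.9/1000 + 1) − 1000 = -28.00 per mil
step 2: δ = (-28.00 + 1000)·(3.8/1000 + 1) − 1000 = -24.31 per mil
step 3: δ = (-24.31 + 1000)·(12.9/1000 + 1) − 1000 = -11.72 per mil
step 4: δ = (-11.72 + 1000)·(7.3/1000 + 1) − 1000 = -4.51 per mil

-4.5 per mil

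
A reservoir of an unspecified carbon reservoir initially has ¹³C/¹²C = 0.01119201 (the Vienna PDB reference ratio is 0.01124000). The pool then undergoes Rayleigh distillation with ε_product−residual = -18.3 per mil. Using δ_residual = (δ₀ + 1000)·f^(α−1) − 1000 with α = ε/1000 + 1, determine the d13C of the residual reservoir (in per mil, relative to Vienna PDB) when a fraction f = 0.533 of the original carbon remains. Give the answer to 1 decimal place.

δ₀ = (0.01119201/0.01124000 − 1)×1000 = (0.995730 − 1)×1000 = -4.270 per mil
α − 1 = ε/1000 = -0.0183
f^(α−1) = 0.533^(-0.0183) = 1.011582
δ_res = (-4.270 + 1000) × 1.011582 − 1000 = 1007.263 − 1000 = 7.26 per mil

7.3 per mil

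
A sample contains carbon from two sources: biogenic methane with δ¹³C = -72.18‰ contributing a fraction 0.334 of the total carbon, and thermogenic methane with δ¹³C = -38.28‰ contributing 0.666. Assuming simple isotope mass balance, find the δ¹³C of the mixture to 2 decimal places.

δ_mix = f_A·δ_A + f_B·δ_B
δ_mix = 0.334 × (-72.18) + 0.666 × (-38.28)
δ_mix = -24.108 + -25.494 = -49.603‰

-49.60‰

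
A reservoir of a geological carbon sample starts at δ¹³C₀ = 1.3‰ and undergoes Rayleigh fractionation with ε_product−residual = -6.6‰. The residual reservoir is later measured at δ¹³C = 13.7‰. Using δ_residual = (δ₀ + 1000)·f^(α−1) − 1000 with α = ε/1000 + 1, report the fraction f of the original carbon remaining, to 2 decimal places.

0.15

α − 1 = ε/1000 = -0.0066
(δ_res + 1000)/(δ₀ + 1000) = (13.7 + 1000)/(1.3 + 1000) = 1013.7/1001.3 = 1.012384
f = 1.012384^(1/-0.0066) = exp(ln(1.012384)/-0.0066) = exp(0.01231/-0.0066)
f = exp(-1.8648) = 0.1549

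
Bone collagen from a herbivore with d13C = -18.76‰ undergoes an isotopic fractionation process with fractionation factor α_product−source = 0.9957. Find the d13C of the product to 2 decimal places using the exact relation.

-22.98‰

δ_product = (δ_source + 1000)·α − 1000
δ_product = (-18.76 + 1000) × 0.9957 − 1000
δ_product = 977.021 − 1000 = -22.979‰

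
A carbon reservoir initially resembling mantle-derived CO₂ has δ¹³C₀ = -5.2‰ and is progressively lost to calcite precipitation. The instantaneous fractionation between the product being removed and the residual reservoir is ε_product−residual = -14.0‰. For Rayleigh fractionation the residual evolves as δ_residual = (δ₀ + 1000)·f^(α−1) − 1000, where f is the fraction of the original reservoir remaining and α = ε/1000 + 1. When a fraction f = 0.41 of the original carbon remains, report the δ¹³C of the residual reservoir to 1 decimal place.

Rayleigh residual: δ_res = (δ₀ + 1000)·f^(α−1) − 1000
α = ε/1000 + 1 = 0.98600, so α − 1 = -0.01400
f^(α−1) = 0.41^(-0.01400) = 1.012561
δ_res = (-5.2 + 1000) × 1.012561 − 1000 = 1007.295 − 1000 = 7.30‰

7.3‰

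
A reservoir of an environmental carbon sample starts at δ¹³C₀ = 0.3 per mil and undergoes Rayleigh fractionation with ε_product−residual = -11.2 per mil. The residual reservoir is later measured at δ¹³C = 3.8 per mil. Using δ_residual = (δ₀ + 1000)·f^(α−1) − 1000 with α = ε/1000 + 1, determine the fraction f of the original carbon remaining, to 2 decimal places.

α − 1 = ε/1000 = -0.0112
(δ_res + 1000)/(δ₀ + 1000) = (3.8 + 1000)/(0.3 + 1000) = 1003.8/1000.3 = 1.003499
f = 1.003499^(1/-0.0112) = exp(ln(1.003499)/-0.0112) = exp(0.00349/-0.0112)
f = exp(-0.3119) = 0.7321

0.73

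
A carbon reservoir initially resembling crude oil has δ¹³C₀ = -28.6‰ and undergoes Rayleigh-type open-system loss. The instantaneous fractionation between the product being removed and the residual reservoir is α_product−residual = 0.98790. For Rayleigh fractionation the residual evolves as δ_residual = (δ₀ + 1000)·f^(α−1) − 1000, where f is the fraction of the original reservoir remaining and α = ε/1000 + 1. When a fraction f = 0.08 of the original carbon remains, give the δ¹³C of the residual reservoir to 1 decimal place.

Rayleigh residual: δ_res = (δ₀ + 1000)·f^(α−1) − 1000
α − 1 = -0.01210
f^(α−1) = 0.08^(-0.01210) = 1.031033
δ_res = (-28.6 + 1000) × 1.031033 − 1000 = 1001.546 − 1000 = 1.55‰

1.5‰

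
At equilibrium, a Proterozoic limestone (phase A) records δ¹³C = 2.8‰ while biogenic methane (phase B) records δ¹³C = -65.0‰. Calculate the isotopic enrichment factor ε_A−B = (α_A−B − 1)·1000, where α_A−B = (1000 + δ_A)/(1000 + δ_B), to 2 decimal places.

α_A−B = (1000 + 2.8) / (1000 + -65.0) = 1002.8 / 935.0 = 1.072513
ε_A−B = (1.072513 − 1) × 1000 = 72.513‰
(The approximation ε ≈ δ_A − δ_B would give 67.8‰.)

72.51‰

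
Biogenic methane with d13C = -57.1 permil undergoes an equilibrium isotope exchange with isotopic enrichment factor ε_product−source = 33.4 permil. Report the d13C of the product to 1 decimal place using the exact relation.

-25.6 permil

To first order, δ_product ≈ δ_source + ε = -23.7 permil.
Exactly, δ_product = (δ_source + 1000)·(ε/1000 + 1) − 1000.
δ_product = (-57.1 + 1000) × (33.4/1000 + 1) − 1000
δ_product = -25.61 permil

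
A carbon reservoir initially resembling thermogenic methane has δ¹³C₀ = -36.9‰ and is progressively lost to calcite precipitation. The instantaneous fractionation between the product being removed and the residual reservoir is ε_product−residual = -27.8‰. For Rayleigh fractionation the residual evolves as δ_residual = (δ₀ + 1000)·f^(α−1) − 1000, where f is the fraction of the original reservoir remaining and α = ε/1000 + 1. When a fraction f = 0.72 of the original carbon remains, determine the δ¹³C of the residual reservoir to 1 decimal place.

Rayleigh residual: δ_res = (δ₀ + 1000)·f^(α−1) − 1000
α = ε/1000 + 1 = 0.97220, so α − 1 = -0.02780
f^(α−1) = 0.72^(-0.02780) = 1.009174
δ_res = (-36.9 + 1000) × 1.009174 − 1000 = 971.936 − 1000 = -28.06‰

-28.1‰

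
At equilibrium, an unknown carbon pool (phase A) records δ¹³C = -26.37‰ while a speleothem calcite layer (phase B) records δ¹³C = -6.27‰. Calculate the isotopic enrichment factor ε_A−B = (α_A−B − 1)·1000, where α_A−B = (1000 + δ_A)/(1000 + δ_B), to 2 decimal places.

α_A−B = (1000 + -26.37) / (1000 + -6.27) = 973.63 / 993.73 = 0.979773
ε_A−B = (0.979773 − 1) × 1000 = -20.227‰
(The approximation ε ≈ δ_A − δ_B would give -20.10‰.)

-20.23‰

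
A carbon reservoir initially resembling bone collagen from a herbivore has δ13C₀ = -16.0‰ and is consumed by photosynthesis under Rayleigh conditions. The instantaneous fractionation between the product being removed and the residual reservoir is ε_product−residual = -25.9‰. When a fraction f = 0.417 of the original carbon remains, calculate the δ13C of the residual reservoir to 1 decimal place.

Rayleigh residual: δ_res = (δ₀ + 1000)·f^(α−1) − 1000
α = ε/1000 + 1 = 0.97410, so α − 1 = -0.02590
f^(α−1) = 0.417^(-0.02590) = 1.022912
δ_res = (-16.0 + 1000) × 1.022912 − 1000 = 1006.546 − 1000 = 6.55‰

6.5‰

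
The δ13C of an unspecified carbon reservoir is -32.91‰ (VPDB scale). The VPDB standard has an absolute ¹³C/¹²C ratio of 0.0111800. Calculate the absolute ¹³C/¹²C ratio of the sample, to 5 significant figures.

R_sample = R_standard × (δ13C/1000 + 1)
R_sample = 0.0111800 × (-32.91/1000 + 1) = 0.0111800 × 0.967090
R_sample = 0.0108121

0.010812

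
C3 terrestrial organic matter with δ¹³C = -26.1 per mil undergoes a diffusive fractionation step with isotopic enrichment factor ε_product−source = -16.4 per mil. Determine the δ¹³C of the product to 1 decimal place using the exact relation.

-42.1 per mil

Exactly, δ_product = (δ_source + 1000)·(ε/1000 + 1) − 1000.
δ_product = (-26.1 + 1000) × (-16.4/1000 + 1) − 1000
δ_product = -42.07 per mil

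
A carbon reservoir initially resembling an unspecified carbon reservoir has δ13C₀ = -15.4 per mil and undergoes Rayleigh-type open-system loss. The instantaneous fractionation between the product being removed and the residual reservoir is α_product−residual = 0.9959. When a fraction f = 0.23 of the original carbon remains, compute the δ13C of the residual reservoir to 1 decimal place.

-9.4 per mil

Rayleigh residual: δ_res = (δ₀ + 1000)·f^(α−1) − 1000
α − 1 = -0.00410
f^(α−1) = 0.23^(-0.00410) = 1.006044
δ_res = (-15.4 + 1000) × 1.006044 − 1000 = 990.551 − 1000 = -9.45 per mil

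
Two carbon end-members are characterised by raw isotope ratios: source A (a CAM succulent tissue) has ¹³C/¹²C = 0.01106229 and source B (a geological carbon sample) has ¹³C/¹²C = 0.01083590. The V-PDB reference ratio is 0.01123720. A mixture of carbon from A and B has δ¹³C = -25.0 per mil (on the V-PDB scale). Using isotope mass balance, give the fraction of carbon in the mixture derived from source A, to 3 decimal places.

δ_A = (0.01106229/0.01123720 − 1)×1000 = (0.984435 − 1)×1000 = -15.565 per mil
δ_B = (0.01083590/0.01123720 − 1)×1000 = (0.964288 − 1)×1000 = -35.712 per mil
f_A = (δ_mix − δ_B)/(δ_A − δ_B) = (-25.0 − (-35.712))/(-15.565 − (-35.712))
f_A = 10.712 / 20.146 = 0.5317

0.532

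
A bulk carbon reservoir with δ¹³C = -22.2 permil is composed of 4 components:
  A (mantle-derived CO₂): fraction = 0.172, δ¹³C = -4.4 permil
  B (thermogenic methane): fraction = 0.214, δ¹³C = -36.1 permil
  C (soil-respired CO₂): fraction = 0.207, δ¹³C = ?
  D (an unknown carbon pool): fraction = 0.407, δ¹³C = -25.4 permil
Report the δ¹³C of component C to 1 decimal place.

Isotope mass balance: δ_bulk = Σ fᵢ·δᵢ.
-22.2 = 0.172×(-4.4) + 0.214×(-36.1) + 0.207×δ_C + 0.407×(-25.4)
0.207·δ_C = -22.2 − (-18.820) = -3.380
δ_C = -3.380 / 0.207 = -16.33 permil

-16.3 permil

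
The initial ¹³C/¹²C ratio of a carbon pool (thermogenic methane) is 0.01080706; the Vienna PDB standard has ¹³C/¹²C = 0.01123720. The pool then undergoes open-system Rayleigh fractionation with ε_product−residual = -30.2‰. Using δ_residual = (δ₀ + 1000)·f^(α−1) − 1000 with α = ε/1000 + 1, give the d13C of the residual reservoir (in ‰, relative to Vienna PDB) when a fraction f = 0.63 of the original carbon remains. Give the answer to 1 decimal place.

-24.8‰

δ₀ = (0.01080706/0.01123720 − 1)×1000 = (0.961722 − 1)×1000 = -38.278‰
α − 1 = ε/1000 = -0.0302
f^(α−1) = 0.63^(-0.0302) = 1.014051
δ_res = (-38.278 + 1000) × 1.014051 − 1000 = 975.235 − 1000 = -24.76‰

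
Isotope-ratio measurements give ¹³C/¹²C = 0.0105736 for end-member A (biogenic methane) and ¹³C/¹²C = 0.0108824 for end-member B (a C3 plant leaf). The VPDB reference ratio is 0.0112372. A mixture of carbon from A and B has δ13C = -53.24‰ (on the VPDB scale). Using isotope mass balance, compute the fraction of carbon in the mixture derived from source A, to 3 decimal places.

0.788

δ_A = (0.0105736/0.0112372 − 1)×1000 = (0.940946 − 1)×1000 = -59.054‰
δ_B = (0.0108824/0.0112372 − 1)×1000 = (0.968426 − 1)×1000 = -31.574‰
f_A = (δ_mix − δ_B)/(δ_A − δ_B) = (-53.24 − (-31.574))/(-59.054 − (-31.574))
f_A = -21.666 / -27.480 = 0.7884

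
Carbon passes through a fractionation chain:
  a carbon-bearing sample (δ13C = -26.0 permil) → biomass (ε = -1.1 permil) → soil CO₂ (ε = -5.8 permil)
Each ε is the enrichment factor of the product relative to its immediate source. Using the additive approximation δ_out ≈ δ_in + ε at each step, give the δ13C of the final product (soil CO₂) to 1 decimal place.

-32.9 permil

step 1: δ ≈ -26.0 + (-1.1) = -27.1 permil
step 2: δ ≈ -27.1 + (-5.8) = -32.9 permil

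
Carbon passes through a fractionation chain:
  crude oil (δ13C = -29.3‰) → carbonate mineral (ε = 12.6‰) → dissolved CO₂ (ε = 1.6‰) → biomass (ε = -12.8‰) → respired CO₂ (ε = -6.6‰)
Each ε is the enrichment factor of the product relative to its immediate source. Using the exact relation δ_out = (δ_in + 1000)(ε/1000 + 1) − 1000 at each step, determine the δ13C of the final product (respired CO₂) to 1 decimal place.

step 1: δ = (-29.30 + 1000)·(12.6/1000 + 1) − 1000 = -17.07‰
step 2: δ = (-17.07 + 1000)·(1.6/1000 + 1) − 1000 = -15.50‰
step 3: δ = (-15.50 + 1000)·(-12.8/1000 + 1) − 1000 = -28.10‰
step 4: δ = (-28.10 + 1000)·(-6.6/1000 + 1) − 1000 = -34.51‰

-34.5‰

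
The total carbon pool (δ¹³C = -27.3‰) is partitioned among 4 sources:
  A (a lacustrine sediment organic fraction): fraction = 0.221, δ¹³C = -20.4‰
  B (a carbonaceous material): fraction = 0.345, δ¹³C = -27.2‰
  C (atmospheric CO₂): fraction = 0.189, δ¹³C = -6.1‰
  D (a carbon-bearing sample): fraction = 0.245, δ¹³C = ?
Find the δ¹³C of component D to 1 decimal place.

Isotope mass balance: δ_bulk = Σ fᵢ·δᵢ.
-27.3 = 0.221×(-20.4) + 0.345×(-27.2) + 0.189×(-6.1) + 0.245×δ_D
0.245·δ_D = -27.3 − (-15.045) = -12.255
δ_D = -12.255 / 0.245 = -50.02‰

-50.0‰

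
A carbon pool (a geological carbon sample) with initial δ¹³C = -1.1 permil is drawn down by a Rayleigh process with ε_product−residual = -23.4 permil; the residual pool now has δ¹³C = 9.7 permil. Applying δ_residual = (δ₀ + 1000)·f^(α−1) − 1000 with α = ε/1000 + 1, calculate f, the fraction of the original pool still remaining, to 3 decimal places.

0.632

α − 1 = ε/1000 = -0.0234
(δ_res + 1000)/(δ₀ + 1000) = (9.7 + 1000)/(-1.1 + 1000) = 1009.7/998.9 = 1.010812
f = 1.010812^(1/-0.0234) = exp(ln(1.010812)/-0.0234) = exp(0.01075/-0.0234)
f = exp(-0.4596) = 0.6316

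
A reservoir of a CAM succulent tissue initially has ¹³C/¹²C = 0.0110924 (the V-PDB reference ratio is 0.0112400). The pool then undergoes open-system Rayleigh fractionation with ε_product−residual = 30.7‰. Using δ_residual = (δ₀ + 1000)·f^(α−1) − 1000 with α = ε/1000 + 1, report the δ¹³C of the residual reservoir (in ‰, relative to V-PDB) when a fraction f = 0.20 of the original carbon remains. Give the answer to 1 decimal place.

δ₀ = (0.0110924/0.0112400 − 1)×1000 = (0.986868 − 1)×1000 = -13.132‰
α − 1 = ε/1000 = 0.0307
f^(α−1) = 0.20^(0.0307) = 0.951791
δ_res = (-13.132 + 1000) × 0.951791 − 1000 = 939.292 − 1000 = -60.71‰

-60.7‰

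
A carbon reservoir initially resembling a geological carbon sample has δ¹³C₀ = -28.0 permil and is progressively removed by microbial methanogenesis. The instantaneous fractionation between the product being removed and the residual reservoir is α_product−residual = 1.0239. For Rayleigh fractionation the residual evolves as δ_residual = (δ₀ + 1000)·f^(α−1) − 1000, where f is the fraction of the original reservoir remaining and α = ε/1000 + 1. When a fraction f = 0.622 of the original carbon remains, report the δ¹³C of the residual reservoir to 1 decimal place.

-39.0 permil

Rayleigh residual: δ_res = (δ₀ + 1000)·f^(α−1) − 1000
α − 1 = 0.02390
f^(α−1) = 0.622^(0.02390) = 0.988716
δ_res = (-28.0 + 1000) × 0.988716 − 1000 = 961.032 − 1000 = -38.97 permil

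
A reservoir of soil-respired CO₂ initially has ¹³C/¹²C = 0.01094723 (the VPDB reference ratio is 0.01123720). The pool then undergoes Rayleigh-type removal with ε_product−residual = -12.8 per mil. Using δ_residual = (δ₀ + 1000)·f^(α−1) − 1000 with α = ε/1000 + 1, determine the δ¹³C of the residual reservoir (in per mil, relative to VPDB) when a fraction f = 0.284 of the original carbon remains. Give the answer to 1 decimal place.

-10.0 per mil

δ₀ = (0.01094723/0.01123720 − 1)×1000 = (0.974196 − 1)×1000 = -25.804 per mil
α − 1 = ε/1000 = -0.0128
f^(α−1) = 0.284^(-0.0128) = 1.016243
δ_res = (-25.804 + 1000) × 1.016243 − 1000 = 990.019 − 1000 = -9.98 per mil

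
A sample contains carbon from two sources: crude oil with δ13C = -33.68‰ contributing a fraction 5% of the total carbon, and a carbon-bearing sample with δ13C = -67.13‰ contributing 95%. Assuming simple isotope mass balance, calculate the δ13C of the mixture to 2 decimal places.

δ_mix = f_A·δ_A + f_B·δ_B
δ_mix = 0.05 × (-33.68) + 0.95 × (-67.13)
δ_mix = -1.684 + -63.773 = -65.457‰

-65.46‰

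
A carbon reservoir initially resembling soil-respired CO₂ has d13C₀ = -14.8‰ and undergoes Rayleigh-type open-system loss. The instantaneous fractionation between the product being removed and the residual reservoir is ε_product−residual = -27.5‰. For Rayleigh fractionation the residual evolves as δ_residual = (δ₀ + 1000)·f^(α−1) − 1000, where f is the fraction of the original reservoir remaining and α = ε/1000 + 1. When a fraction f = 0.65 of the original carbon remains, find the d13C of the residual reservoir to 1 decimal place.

-3.1‰

Rayleigh residual: δ_res = (δ₀ + 1000)·f^(α−1) − 1000
α = ε/1000 + 1 = 0.97250, so α − 1 = -0.02750
f^(α−1) = 0.65^(-0.02750) = 1.011917
δ_res = (-14.8 + 1000) × 1.011917 − 1000 = 996.941 − 1000 = -3.06‰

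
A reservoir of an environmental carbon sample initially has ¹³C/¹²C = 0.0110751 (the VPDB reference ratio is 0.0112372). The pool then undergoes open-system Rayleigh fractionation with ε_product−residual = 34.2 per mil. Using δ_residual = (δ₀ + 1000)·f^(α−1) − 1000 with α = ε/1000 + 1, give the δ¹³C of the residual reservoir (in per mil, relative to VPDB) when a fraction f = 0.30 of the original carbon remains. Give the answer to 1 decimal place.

-54.2 per mil

δ₀ = (0.0110751/0.0112372 − 1)×1000 = (0.985575 − 1)×1000 = -14.425 per mil
α − 1 = ε/1000 = 0.0342
f^(α−1) = 0.30^(0.0342) = 0.959660
δ_res = (-14.425 + 1000) × 0.959660 − 1000 = 945.817 − 1000 = -54.18 per mil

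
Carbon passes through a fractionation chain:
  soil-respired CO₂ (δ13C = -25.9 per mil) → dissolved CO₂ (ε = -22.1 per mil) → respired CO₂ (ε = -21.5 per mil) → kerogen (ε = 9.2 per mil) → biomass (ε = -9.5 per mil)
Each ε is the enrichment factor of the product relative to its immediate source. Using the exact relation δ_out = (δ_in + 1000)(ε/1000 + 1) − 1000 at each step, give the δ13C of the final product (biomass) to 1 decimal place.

step 1: δ = (-25.90 + 1000)·(-22.1/1000 + 1) − 1000 = -47.43 per mil
step 2: δ = (-47.43 + 1000)·(-21.5/1000 + 1) − 1000 = -67.91 per mil
step 3: δ = (-67.91 + 1000)·(9.2/1000 + 1) − 1000 = -59.33 per mil
step 4: δ = (-59.33 + 1000)·(-9.5/1000 + 1) − 1000 = -68.27 per mil

-68.3 per mil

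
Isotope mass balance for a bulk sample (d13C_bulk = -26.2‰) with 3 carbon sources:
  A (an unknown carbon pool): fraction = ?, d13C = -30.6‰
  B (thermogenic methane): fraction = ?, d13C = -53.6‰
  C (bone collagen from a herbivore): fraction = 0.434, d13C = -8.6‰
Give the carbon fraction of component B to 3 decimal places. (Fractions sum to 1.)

0.224

Let f_B and f_A be the unknown fractions; fractions sum to 1 so f_B + f_A = 0.566.
Mass balance: Σ fᵢ·δᵢ = δ_bulk ⇒ f_B·(-53.6) + f_A·(-30.6) = -26.2 − (-3.732) = -22.468
Substitute f_A = 0.566 − f_B:
f_B·(-53.6 − -30.6) = -22.468 − 0.566×(-30.6) = -5.148
f_B = -5.148 / -23.0 = 0.2238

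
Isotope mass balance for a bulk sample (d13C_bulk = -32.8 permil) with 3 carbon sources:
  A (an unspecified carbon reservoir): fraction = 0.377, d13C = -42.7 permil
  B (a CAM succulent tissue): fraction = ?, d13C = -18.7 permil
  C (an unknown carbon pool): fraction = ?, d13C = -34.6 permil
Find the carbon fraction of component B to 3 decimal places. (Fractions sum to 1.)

Let f_B and f_C be the unknown fractions; fractions sum to 1 so f_B + f_C = 0.623.
Mass balance: Σ fᵢ·δᵢ = δ_bulk ⇒ f_B·(-18.7) + f_C·(-34.6) = -32.8 − (-16.098) = -16.702
Substitute f_C = 0.623 − f_B:
f_B·(-18.7 − -34.6) = -16.702 − 0.623×(-34.6) = 4.854
f_B = 4.854 / 15.9 = 0.3053

0.305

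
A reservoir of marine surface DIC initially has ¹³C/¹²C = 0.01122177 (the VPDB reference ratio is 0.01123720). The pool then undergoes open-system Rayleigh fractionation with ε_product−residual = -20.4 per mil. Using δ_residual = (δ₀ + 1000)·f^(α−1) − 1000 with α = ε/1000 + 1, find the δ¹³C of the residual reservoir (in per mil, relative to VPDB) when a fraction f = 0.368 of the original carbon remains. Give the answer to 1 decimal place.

19.2 per mil

δ₀ = (0.01122177/0.01123720 − 1)×1000 = (0.998627 − 1)×1000 = -1.373 per mil
α − 1 = ε/1000 = -0.0204
f^(α−1) = 0.368^(-0.0204) = 1.020603
δ_res = (-1.373 + 1000) × 1.020603 − 1000 = 1019.201 − 1000 = 19.20 per mil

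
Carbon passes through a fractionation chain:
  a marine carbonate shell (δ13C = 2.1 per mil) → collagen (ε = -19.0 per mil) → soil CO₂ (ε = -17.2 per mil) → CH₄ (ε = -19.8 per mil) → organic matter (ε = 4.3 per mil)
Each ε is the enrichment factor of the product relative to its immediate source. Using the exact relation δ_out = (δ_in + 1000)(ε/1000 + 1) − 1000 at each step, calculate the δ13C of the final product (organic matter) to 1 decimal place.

step 1: δ = (2.10 + 1000)·(-19.0/1000 + 1) − 1000 = -16.94 per mil
step 2: δ = (-16.94 + 1000)·(-17.2/1000 + 1) − 1000 = -33.85 per mil
step 3: δ = (-33.85 + 1000)·(-19.8/1000 + 1) − 1000 = -52.98 per mil
step 4: δ = (-52.98 + 1000)·(4.3/1000 + 1) − 1000 = -48.91 per mil

-48.9 per mil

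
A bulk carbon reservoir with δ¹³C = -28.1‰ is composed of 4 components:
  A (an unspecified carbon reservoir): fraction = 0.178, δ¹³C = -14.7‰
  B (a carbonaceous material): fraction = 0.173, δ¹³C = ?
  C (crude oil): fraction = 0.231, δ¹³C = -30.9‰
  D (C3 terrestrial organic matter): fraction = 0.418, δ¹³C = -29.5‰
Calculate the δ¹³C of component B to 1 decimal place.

-34.8‰

Isotope mass balance: δ_bulk = Σ fᵢ·δᵢ.
-28.1 = 0.178×(-14.7) + 0.173×δ_B + 0.231×(-30.9) + 0.418×(-29.5)
0.173·δ_B = -28.1 − (-22.085) = -6.015
δ_B = -6.015 / 0.173 = -34.77‰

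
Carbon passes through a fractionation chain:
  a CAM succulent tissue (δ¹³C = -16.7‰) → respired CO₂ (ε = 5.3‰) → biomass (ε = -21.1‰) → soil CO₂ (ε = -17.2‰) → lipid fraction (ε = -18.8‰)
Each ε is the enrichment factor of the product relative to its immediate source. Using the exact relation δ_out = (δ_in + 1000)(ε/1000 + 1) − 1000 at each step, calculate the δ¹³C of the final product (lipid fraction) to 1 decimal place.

-66.9‰

step 1: δ = (-16.70 + 1000)·(5.3/1000 + 1) − 1000 = -11.49‰
step 2: δ = (-11.49 + 1000)·(-21.1/1000 + 1) − 1000 = -32.35‰
step 3: δ = (-32.35 + 1000)·(-17.2/1000 + 1) − 1000 = -48.99‰
step 4: δ = (-48.99 + 1000)·(-18.8/1000 + 1) − 1000 = -66.87‰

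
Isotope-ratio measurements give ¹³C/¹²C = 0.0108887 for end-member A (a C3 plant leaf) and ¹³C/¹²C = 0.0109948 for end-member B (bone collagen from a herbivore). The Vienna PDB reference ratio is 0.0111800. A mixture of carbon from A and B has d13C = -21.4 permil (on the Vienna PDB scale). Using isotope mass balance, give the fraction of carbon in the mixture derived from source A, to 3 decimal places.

δ_A = (0.0108887/0.0111800 − 1)×1000 = (0.973945 − 1)×1000 = -26.055 permil
δ_B = (0.0109948/0.0111800 − 1)×1000 = (0.983435 − 1)×1000 = -16.565 permil
f_A = (δ_mix − δ_B)/(δ_A − δ_B) = (-21.4 − (-16.565))/(-26.055 − (-16.565))
f_A = -4.835 / -9.490 = 0.5094

0.509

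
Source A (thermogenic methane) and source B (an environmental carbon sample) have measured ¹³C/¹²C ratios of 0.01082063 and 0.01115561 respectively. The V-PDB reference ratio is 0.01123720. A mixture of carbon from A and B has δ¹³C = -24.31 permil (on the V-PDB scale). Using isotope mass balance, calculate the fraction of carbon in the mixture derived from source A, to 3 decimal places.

0.572

δ_A = (0.01082063/0.01123720 − 1)×1000 = (0.962929 − 1)×1000 = -37.071 permil
δ_B = (0.01115561/0.01123720 − 1)×1000 = (0.992739 − 1)×1000 = -7.261 permil
f_A = (δ_mix − δ_B)/(δ_A − δ_B) = (-24.31 − (-7.261))/(-37.071 − (-7.261))
f_A = -17.049 / -29.810 = 0.5719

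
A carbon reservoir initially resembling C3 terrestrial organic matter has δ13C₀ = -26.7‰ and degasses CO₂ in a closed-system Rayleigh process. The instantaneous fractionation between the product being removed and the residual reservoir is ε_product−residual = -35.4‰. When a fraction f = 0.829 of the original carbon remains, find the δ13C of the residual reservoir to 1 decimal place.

-20.2‰

Rayleigh residual: δ_res = (δ₀ + 1000)·f^(α−1) − 1000
α = ε/1000 + 1 = 0.96460, so α − 1 = -0.03540
f^(α−1) = 0.829^(-0.03540) = 1.006661
δ_res = (-26.7 + 1000) × 1.006661 − 1000 = 979.783 − 1000 = -20.22‰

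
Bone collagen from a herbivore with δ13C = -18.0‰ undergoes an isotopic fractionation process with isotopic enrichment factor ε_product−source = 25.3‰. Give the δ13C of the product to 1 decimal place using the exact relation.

Exactly, δ_product = (δ_source + 1000)·(ε/1000 + 1) − 1000.
δ_product = (-18.0 + 1000) × (25.3/1000 + 1) − 1000
δ_product = 6.84‰

6.8‰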